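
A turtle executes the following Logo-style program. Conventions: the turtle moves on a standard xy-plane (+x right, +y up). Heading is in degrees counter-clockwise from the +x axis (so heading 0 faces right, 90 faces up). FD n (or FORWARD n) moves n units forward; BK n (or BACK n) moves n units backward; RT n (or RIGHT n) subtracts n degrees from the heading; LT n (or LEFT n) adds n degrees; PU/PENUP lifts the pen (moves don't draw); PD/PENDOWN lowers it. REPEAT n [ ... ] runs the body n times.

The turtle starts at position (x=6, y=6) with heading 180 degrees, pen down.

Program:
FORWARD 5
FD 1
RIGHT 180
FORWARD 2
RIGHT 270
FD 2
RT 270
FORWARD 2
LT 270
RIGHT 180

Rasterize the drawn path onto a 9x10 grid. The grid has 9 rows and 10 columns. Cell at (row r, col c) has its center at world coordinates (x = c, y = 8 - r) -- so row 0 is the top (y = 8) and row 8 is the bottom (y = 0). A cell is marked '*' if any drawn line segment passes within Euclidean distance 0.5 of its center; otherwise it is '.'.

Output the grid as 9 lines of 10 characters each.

Answer: ***.......
..*.......
*******...
..........
..........
..........
..........
..........
..........

Derivation:
Segment 0: (6,6) -> (1,6)
Segment 1: (1,6) -> (0,6)
Segment 2: (0,6) -> (2,6)
Segment 3: (2,6) -> (2,8)
Segment 4: (2,8) -> (-0,8)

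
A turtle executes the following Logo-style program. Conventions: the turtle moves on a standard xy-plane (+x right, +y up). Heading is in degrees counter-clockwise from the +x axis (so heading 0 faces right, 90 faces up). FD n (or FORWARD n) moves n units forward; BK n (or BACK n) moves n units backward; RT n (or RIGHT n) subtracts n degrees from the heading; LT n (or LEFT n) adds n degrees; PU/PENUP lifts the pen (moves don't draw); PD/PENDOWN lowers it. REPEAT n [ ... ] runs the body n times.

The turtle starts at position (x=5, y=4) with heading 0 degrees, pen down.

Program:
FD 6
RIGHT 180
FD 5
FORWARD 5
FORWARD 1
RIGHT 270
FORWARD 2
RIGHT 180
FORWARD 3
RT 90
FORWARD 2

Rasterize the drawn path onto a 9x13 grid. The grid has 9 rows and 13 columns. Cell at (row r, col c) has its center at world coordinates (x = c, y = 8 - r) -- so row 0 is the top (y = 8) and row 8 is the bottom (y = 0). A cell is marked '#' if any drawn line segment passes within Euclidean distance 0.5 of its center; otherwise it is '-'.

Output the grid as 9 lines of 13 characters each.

Segment 0: (5,4) -> (11,4)
Segment 1: (11,4) -> (6,4)
Segment 2: (6,4) -> (1,4)
Segment 3: (1,4) -> (0,4)
Segment 4: (0,4) -> (0,2)
Segment 5: (0,2) -> (-0,5)
Segment 6: (-0,5) -> (2,5)

Answer: -------------
-------------
-------------
###----------
############-
#------------
#------------
-------------
-------------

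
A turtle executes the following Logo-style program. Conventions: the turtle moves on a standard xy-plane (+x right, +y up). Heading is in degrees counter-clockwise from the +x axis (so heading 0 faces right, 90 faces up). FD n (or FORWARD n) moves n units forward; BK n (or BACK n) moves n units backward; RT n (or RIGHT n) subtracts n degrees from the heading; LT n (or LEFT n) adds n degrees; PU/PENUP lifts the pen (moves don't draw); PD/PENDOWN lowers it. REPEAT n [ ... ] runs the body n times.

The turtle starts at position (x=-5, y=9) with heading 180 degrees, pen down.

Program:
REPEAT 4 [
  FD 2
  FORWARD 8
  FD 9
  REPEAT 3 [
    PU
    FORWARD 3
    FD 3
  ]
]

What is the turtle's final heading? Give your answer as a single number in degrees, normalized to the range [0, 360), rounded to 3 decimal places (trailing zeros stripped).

Executing turtle program step by step:
Start: pos=(-5,9), heading=180, pen down
REPEAT 4 [
  -- iteration 1/4 --
  FD 2: (-5,9) -> (-7,9) [heading=180, draw]
  FD 8: (-7,9) -> (-15,9) [heading=180, draw]
  FD 9: (-15,9) -> (-24,9) [heading=180, draw]
  REPEAT 3 [
    -- iteration 1/3 --
    PU: pen up
    FD 3: (-24,9) -> (-27,9) [heading=180, move]
    FD 3: (-27,9) -> (-30,9) [heading=180, move]
    -- iteration 2/3 --
    PU: pen up
    FD 3: (-30,9) -> (-33,9) [heading=180, move]
    FD 3: (-33,9) -> (-36,9) [heading=180, move]
    -- iteration 3/3 --
    PU: pen up
    FD 3: (-36,9) -> (-39,9) [heading=180, move]
    FD 3: (-39,9) -> (-42,9) [heading=180, move]
  ]
  -- iteration 2/4 --
  FD 2: (-42,9) -> (-44,9) [heading=180, move]
  FD 8: (-44,9) -> (-52,9) [heading=180, move]
  FD 9: (-52,9) -> (-61,9) [heading=180, move]
  REPEAT 3 [
    -- iteration 1/3 --
    PU: pen up
    FD 3: (-61,9) -> (-64,9) [heading=180, move]
    FD 3: (-64,9) -> (-67,9) [heading=180, move]
    -- iteration 2/3 --
    PU: pen up
    FD 3: (-67,9) -> (-70,9) [heading=180, move]
    FD 3: (-70,9) -> (-73,9) [heading=180, move]
    -- iteration 3/3 --
    PU: pen up
    FD 3: (-73,9) -> (-76,9) [heading=180, move]
    FD 3: (-76,9) -> (-79,9) [heading=180, move]
  ]
  -- iteration 3/4 --
  FD 2: (-79,9) -> (-81,9) [heading=180, move]
  FD 8: (-81,9) -> (-89,9) [heading=180, move]
  FD 9: (-89,9) -> (-98,9) [heading=180, move]
  REPEAT 3 [
    -- iteration 1/3 --
    PU: pen up
    FD 3: (-98,9) -> (-101,9) [heading=180, move]
    FD 3: (-101,9) -> (-104,9) [heading=180, move]
    -- iteration 2/3 --
    PU: pen up
    FD 3: (-104,9) -> (-107,9) [heading=180, move]
    FD 3: (-107,9) -> (-110,9) [heading=180, move]
    -- iteration 3/3 --
    PU: pen up
    FD 3: (-110,9) -> (-113,9) [heading=180, move]
    FD 3: (-113,9) -> (-116,9) [heading=180, move]
  ]
  -- iteration 4/4 --
  FD 2: (-116,9) -> (-118,9) [heading=180, move]
  FD 8: (-118,9) -> (-126,9) [heading=180, move]
  FD 9: (-126,9) -> (-135,9) [heading=180, move]
  REPEAT 3 [
    -- iteration 1/3 --
    PU: pen up
    FD 3: (-135,9) -> (-138,9) [heading=180, move]
    FD 3: (-138,9) -> (-141,9) [heading=180, move]
    -- iteration 2/3 --
    PU: pen up
    FD 3: (-141,9) -> (-144,9) [heading=180, move]
    FD 3: (-144,9) -> (-147,9) [heading=180, move]
    -- iteration 3/3 --
    PU: pen up
    FD 3: (-147,9) -> (-150,9) [heading=180, move]
    FD 3: (-150,9) -> (-153,9) [heading=180, move]
  ]
]
Final: pos=(-153,9), heading=180, 3 segment(s) drawn

Answer: 180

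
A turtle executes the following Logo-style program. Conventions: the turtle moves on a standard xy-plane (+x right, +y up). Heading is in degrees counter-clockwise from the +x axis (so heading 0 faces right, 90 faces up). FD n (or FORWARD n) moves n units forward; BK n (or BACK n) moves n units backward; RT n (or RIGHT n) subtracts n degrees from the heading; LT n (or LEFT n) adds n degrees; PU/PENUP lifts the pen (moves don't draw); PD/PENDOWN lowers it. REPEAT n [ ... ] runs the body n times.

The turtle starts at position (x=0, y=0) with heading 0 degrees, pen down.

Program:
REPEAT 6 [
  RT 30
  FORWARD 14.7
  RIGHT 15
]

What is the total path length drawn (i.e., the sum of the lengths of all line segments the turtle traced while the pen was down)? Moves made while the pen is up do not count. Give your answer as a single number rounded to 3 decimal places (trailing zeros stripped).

Answer: 88.2

Derivation:
Executing turtle program step by step:
Start: pos=(0,0), heading=0, pen down
REPEAT 6 [
  -- iteration 1/6 --
  RT 30: heading 0 -> 330
  FD 14.7: (0,0) -> (12.731,-7.35) [heading=330, draw]
  RT 15: heading 330 -> 315
  -- iteration 2/6 --
  RT 30: heading 315 -> 285
  FD 14.7: (12.731,-7.35) -> (16.535,-21.549) [heading=285, draw]
  RT 15: heading 285 -> 270
  -- iteration 3/6 --
  RT 30: heading 270 -> 240
  FD 14.7: (16.535,-21.549) -> (9.185,-34.28) [heading=240, draw]
  RT 15: heading 240 -> 225
  -- iteration 4/6 --
  RT 30: heading 225 -> 195
  FD 14.7: (9.185,-34.28) -> (-5.014,-38.084) [heading=195, draw]
  RT 15: heading 195 -> 180
  -- iteration 5/6 --
  RT 30: heading 180 -> 150
  FD 14.7: (-5.014,-38.084) -> (-17.744,-30.734) [heading=150, draw]
  RT 15: heading 150 -> 135
  -- iteration 6/6 --
  RT 30: heading 135 -> 105
  FD 14.7: (-17.744,-30.734) -> (-21.549,-16.535) [heading=105, draw]
  RT 15: heading 105 -> 90
]
Final: pos=(-21.549,-16.535), heading=90, 6 segment(s) drawn

Segment lengths:
  seg 1: (0,0) -> (12.731,-7.35), length = 14.7
  seg 2: (12.731,-7.35) -> (16.535,-21.549), length = 14.7
  seg 3: (16.535,-21.549) -> (9.185,-34.28), length = 14.7
  seg 4: (9.185,-34.28) -> (-5.014,-38.084), length = 14.7
  seg 5: (-5.014,-38.084) -> (-17.744,-30.734), length = 14.7
  seg 6: (-17.744,-30.734) -> (-21.549,-16.535), length = 14.7
Total = 88.2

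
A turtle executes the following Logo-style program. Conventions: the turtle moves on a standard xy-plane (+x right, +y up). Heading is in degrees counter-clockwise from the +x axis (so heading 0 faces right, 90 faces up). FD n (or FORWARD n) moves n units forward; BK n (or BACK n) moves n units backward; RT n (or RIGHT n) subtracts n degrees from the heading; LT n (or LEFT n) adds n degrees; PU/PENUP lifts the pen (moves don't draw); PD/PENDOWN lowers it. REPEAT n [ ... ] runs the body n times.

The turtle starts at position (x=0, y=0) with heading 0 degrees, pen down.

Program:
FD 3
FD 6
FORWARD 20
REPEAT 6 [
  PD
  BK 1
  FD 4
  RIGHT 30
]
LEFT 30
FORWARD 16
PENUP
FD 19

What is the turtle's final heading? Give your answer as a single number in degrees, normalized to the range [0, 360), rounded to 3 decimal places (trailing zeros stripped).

Answer: 210

Derivation:
Executing turtle program step by step:
Start: pos=(0,0), heading=0, pen down
FD 3: (0,0) -> (3,0) [heading=0, draw]
FD 6: (3,0) -> (9,0) [heading=0, draw]
FD 20: (9,0) -> (29,0) [heading=0, draw]
REPEAT 6 [
  -- iteration 1/6 --
  PD: pen down
  BK 1: (29,0) -> (28,0) [heading=0, draw]
  FD 4: (28,0) -> (32,0) [heading=0, draw]
  RT 30: heading 0 -> 330
  -- iteration 2/6 --
  PD: pen down
  BK 1: (32,0) -> (31.134,0.5) [heading=330, draw]
  FD 4: (31.134,0.5) -> (34.598,-1.5) [heading=330, draw]
  RT 30: heading 330 -> 300
  -- iteration 3/6 --
  PD: pen down
  BK 1: (34.598,-1.5) -> (34.098,-0.634) [heading=300, draw]
  FD 4: (34.098,-0.634) -> (36.098,-4.098) [heading=300, draw]
  RT 30: heading 300 -> 270
  -- iteration 4/6 --
  PD: pen down
  BK 1: (36.098,-4.098) -> (36.098,-3.098) [heading=270, draw]
  FD 4: (36.098,-3.098) -> (36.098,-7.098) [heading=270, draw]
  RT 30: heading 270 -> 240
  -- iteration 5/6 --
  PD: pen down
  BK 1: (36.098,-7.098) -> (36.598,-6.232) [heading=240, draw]
  FD 4: (36.598,-6.232) -> (34.598,-9.696) [heading=240, draw]
  RT 30: heading 240 -> 210
  -- iteration 6/6 --
  PD: pen down
  BK 1: (34.598,-9.696) -> (35.464,-9.196) [heading=210, draw]
  FD 4: (35.464,-9.196) -> (32,-11.196) [heading=210, draw]
  RT 30: heading 210 -> 180
]
LT 30: heading 180 -> 210
FD 16: (32,-11.196) -> (18.144,-19.196) [heading=210, draw]
PU: pen up
FD 19: (18.144,-19.196) -> (1.689,-28.696) [heading=210, move]
Final: pos=(1.689,-28.696), heading=210, 16 segment(s) drawn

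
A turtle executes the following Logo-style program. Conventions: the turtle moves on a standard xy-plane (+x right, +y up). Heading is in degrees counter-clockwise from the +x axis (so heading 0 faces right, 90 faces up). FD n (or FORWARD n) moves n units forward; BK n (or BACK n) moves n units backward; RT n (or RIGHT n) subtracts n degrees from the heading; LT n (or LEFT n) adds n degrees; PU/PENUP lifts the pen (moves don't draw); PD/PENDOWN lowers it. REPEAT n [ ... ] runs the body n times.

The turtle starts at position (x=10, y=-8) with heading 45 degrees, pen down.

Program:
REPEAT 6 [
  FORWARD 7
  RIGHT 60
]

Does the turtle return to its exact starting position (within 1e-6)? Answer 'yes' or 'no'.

Executing turtle program step by step:
Start: pos=(10,-8), heading=45, pen down
REPEAT 6 [
  -- iteration 1/6 --
  FD 7: (10,-8) -> (14.95,-3.05) [heading=45, draw]
  RT 60: heading 45 -> 345
  -- iteration 2/6 --
  FD 7: (14.95,-3.05) -> (21.711,-4.862) [heading=345, draw]
  RT 60: heading 345 -> 285
  -- iteration 3/6 --
  FD 7: (21.711,-4.862) -> (23.523,-11.623) [heading=285, draw]
  RT 60: heading 285 -> 225
  -- iteration 4/6 --
  FD 7: (23.523,-11.623) -> (18.573,-16.573) [heading=225, draw]
  RT 60: heading 225 -> 165
  -- iteration 5/6 --
  FD 7: (18.573,-16.573) -> (11.812,-14.761) [heading=165, draw]
  RT 60: heading 165 -> 105
  -- iteration 6/6 --
  FD 7: (11.812,-14.761) -> (10,-8) [heading=105, draw]
  RT 60: heading 105 -> 45
]
Final: pos=(10,-8), heading=45, 6 segment(s) drawn

Start position: (10, -8)
Final position: (10, -8)
Distance = 0; < 1e-6 -> CLOSED

Answer: yes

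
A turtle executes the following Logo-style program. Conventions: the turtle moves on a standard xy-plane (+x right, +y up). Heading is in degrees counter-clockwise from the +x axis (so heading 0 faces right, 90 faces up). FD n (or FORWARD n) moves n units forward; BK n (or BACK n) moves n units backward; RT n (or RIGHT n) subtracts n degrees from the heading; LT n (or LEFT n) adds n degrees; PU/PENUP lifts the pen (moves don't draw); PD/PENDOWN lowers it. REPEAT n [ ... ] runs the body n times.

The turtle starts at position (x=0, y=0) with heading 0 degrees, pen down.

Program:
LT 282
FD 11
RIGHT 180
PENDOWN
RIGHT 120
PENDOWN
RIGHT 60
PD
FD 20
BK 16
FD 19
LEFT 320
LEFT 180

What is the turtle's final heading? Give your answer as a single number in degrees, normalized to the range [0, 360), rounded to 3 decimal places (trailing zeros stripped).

Executing turtle program step by step:
Start: pos=(0,0), heading=0, pen down
LT 282: heading 0 -> 282
FD 11: (0,0) -> (2.287,-10.76) [heading=282, draw]
RT 180: heading 282 -> 102
PD: pen down
RT 120: heading 102 -> 342
PD: pen down
RT 60: heading 342 -> 282
PD: pen down
FD 20: (2.287,-10.76) -> (6.445,-30.323) [heading=282, draw]
BK 16: (6.445,-30.323) -> (3.119,-14.672) [heading=282, draw]
FD 19: (3.119,-14.672) -> (7.069,-33.257) [heading=282, draw]
LT 320: heading 282 -> 242
LT 180: heading 242 -> 62
Final: pos=(7.069,-33.257), heading=62, 4 segment(s) drawn

Answer: 62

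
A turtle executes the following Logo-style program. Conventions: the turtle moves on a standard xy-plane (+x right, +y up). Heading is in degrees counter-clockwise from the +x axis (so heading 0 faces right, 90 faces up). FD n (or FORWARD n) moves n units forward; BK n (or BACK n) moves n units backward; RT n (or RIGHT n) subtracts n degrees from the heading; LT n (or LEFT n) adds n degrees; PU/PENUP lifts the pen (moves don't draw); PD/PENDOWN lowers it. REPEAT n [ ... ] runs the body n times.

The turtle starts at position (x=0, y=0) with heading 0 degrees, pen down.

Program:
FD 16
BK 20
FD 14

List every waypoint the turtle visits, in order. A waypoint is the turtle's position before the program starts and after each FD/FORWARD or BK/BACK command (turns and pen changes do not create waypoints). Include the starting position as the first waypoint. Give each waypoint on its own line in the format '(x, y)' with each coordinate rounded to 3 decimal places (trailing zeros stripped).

Executing turtle program step by step:
Start: pos=(0,0), heading=0, pen down
FD 16: (0,0) -> (16,0) [heading=0, draw]
BK 20: (16,0) -> (-4,0) [heading=0, draw]
FD 14: (-4,0) -> (10,0) [heading=0, draw]
Final: pos=(10,0), heading=0, 3 segment(s) drawn
Waypoints (4 total):
(0, 0)
(16, 0)
(-4, 0)
(10, 0)

Answer: (0, 0)
(16, 0)
(-4, 0)
(10, 0)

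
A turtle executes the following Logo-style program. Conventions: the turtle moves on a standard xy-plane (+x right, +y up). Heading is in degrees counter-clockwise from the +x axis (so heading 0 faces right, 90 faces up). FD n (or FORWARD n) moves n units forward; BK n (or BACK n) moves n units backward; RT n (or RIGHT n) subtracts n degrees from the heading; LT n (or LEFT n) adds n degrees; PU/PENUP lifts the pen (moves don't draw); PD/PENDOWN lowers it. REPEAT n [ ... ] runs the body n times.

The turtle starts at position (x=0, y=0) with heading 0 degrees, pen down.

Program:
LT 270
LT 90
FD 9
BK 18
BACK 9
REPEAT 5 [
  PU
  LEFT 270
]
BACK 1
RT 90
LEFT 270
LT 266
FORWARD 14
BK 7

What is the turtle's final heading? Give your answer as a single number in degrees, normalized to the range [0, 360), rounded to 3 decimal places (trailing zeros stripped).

Executing turtle program step by step:
Start: pos=(0,0), heading=0, pen down
LT 270: heading 0 -> 270
LT 90: heading 270 -> 0
FD 9: (0,0) -> (9,0) [heading=0, draw]
BK 18: (9,0) -> (-9,0) [heading=0, draw]
BK 9: (-9,0) -> (-18,0) [heading=0, draw]
REPEAT 5 [
  -- iteration 1/5 --
  PU: pen up
  LT 270: heading 0 -> 270
  -- iteration 2/5 --
  PU: pen up
  LT 270: heading 270 -> 180
  -- iteration 3/5 --
  PU: pen up
  LT 270: heading 180 -> 90
  -- iteration 4/5 --
  PU: pen up
  LT 270: heading 90 -> 0
  -- iteration 5/5 --
  PU: pen up
  LT 270: heading 0 -> 270
]
BK 1: (-18,0) -> (-18,1) [heading=270, move]
RT 90: heading 270 -> 180
LT 270: heading 180 -> 90
LT 266: heading 90 -> 356
FD 14: (-18,1) -> (-4.034,0.023) [heading=356, move]
BK 7: (-4.034,0.023) -> (-11.017,0.512) [heading=356, move]
Final: pos=(-11.017,0.512), heading=356, 3 segment(s) drawn

Answer: 356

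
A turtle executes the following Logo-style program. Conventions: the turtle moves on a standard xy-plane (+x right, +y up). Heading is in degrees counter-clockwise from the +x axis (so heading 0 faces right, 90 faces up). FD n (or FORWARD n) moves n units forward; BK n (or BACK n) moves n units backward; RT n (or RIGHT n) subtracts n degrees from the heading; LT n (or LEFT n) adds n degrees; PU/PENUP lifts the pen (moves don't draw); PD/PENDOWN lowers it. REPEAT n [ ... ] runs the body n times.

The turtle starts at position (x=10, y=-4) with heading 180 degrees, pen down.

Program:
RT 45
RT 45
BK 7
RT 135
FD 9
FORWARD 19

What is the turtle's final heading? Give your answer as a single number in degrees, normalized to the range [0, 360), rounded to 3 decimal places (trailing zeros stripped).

Answer: 315

Derivation:
Executing turtle program step by step:
Start: pos=(10,-4), heading=180, pen down
RT 45: heading 180 -> 135
RT 45: heading 135 -> 90
BK 7: (10,-4) -> (10,-11) [heading=90, draw]
RT 135: heading 90 -> 315
FD 9: (10,-11) -> (16.364,-17.364) [heading=315, draw]
FD 19: (16.364,-17.364) -> (29.799,-30.799) [heading=315, draw]
Final: pos=(29.799,-30.799), heading=315, 3 segment(s) drawn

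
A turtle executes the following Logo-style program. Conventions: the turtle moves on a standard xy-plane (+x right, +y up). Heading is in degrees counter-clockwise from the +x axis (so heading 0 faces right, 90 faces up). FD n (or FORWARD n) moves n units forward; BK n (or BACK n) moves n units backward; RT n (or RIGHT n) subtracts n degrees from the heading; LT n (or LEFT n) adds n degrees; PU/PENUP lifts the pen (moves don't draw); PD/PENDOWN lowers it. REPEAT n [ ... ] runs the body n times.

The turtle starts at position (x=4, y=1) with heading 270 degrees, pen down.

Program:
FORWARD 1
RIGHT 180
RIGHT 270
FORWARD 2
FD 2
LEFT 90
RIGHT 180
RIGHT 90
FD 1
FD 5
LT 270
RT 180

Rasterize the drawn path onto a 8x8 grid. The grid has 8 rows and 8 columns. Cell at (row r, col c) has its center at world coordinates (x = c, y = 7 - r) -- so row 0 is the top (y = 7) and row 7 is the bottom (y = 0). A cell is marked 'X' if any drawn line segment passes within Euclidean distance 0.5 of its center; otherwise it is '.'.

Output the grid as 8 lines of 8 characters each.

Segment 0: (4,1) -> (4,0)
Segment 1: (4,0) -> (2,-0)
Segment 2: (2,-0) -> (0,-0)
Segment 3: (0,-0) -> (1,-0)
Segment 4: (1,-0) -> (6,0)

Answer: ........
........
........
........
........
........
....X...
XXXXXXX.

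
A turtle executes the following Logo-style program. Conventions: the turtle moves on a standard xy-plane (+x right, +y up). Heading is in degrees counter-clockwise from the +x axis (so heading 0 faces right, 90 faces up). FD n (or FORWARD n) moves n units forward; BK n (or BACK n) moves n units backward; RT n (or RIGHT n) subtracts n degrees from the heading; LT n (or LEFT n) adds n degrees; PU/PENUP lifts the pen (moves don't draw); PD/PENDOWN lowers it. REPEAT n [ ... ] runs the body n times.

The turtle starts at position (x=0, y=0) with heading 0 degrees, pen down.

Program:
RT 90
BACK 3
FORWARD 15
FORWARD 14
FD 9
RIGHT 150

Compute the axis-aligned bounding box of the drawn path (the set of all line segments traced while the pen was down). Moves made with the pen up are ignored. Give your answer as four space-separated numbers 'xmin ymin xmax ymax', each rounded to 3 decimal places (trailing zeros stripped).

Executing turtle program step by step:
Start: pos=(0,0), heading=0, pen down
RT 90: heading 0 -> 270
BK 3: (0,0) -> (0,3) [heading=270, draw]
FD 15: (0,3) -> (0,-12) [heading=270, draw]
FD 14: (0,-12) -> (0,-26) [heading=270, draw]
FD 9: (0,-26) -> (0,-35) [heading=270, draw]
RT 150: heading 270 -> 120
Final: pos=(0,-35), heading=120, 4 segment(s) drawn

Segment endpoints: x in {0, 0, 0, 0, 0}, y in {-35, -26, -12, 0, 3}
xmin=0, ymin=-35, xmax=0, ymax=3

Answer: 0 -35 0 3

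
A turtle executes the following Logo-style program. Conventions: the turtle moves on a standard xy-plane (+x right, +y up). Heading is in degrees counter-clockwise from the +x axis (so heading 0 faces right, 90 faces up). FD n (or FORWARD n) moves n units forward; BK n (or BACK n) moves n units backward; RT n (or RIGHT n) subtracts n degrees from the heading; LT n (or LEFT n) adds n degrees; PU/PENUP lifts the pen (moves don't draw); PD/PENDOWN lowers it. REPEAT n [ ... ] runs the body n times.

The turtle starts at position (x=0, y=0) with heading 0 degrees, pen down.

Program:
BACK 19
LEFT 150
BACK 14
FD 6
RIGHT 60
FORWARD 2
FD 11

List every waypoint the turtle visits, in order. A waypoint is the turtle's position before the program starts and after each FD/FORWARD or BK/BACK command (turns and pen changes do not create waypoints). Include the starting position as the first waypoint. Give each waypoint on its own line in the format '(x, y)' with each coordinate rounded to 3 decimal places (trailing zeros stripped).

Executing turtle program step by step:
Start: pos=(0,0), heading=0, pen down
BK 19: (0,0) -> (-19,0) [heading=0, draw]
LT 150: heading 0 -> 150
BK 14: (-19,0) -> (-6.876,-7) [heading=150, draw]
FD 6: (-6.876,-7) -> (-12.072,-4) [heading=150, draw]
RT 60: heading 150 -> 90
FD 2: (-12.072,-4) -> (-12.072,-2) [heading=90, draw]
FD 11: (-12.072,-2) -> (-12.072,9) [heading=90, draw]
Final: pos=(-12.072,9), heading=90, 5 segment(s) drawn
Waypoints (6 total):
(0, 0)
(-19, 0)
(-6.876, -7)
(-12.072, -4)
(-12.072, -2)
(-12.072, 9)

Answer: (0, 0)
(-19, 0)
(-6.876, -7)
(-12.072, -4)
(-12.072, -2)
(-12.072, 9)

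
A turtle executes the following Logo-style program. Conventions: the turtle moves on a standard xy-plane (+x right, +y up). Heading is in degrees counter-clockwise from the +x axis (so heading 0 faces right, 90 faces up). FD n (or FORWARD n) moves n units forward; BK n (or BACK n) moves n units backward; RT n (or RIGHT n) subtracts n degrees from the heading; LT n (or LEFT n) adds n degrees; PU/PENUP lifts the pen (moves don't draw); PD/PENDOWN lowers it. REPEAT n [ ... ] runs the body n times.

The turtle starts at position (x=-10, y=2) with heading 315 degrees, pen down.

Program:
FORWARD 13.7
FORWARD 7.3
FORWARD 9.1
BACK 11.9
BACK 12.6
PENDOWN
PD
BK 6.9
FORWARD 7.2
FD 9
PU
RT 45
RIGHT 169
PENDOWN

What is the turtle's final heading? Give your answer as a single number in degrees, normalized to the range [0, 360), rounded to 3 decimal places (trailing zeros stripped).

Executing turtle program step by step:
Start: pos=(-10,2), heading=315, pen down
FD 13.7: (-10,2) -> (-0.313,-7.687) [heading=315, draw]
FD 7.3: (-0.313,-7.687) -> (4.849,-12.849) [heading=315, draw]
FD 9.1: (4.849,-12.849) -> (11.284,-19.284) [heading=315, draw]
BK 11.9: (11.284,-19.284) -> (2.869,-10.869) [heading=315, draw]
BK 12.6: (2.869,-10.869) -> (-6.04,-1.96) [heading=315, draw]
PD: pen down
PD: pen down
BK 6.9: (-6.04,-1.96) -> (-10.919,2.919) [heading=315, draw]
FD 7.2: (-10.919,2.919) -> (-5.828,-2.172) [heading=315, draw]
FD 9: (-5.828,-2.172) -> (0.536,-8.536) [heading=315, draw]
PU: pen up
RT 45: heading 315 -> 270
RT 169: heading 270 -> 101
PD: pen down
Final: pos=(0.536,-8.536), heading=101, 8 segment(s) drawn

Answer: 101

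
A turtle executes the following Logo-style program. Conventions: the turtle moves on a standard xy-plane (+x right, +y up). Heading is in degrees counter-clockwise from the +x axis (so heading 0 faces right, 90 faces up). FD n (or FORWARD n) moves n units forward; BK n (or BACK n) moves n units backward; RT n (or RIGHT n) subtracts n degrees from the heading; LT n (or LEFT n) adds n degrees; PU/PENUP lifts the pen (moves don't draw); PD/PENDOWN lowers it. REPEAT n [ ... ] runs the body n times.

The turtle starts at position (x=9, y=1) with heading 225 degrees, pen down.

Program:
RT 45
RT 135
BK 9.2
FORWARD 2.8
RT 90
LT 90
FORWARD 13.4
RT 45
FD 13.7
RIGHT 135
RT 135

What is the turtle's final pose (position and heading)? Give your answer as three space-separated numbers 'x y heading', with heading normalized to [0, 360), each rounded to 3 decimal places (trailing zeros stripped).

Answer: 27.65 5.95 90

Derivation:
Executing turtle program step by step:
Start: pos=(9,1), heading=225, pen down
RT 45: heading 225 -> 180
RT 135: heading 180 -> 45
BK 9.2: (9,1) -> (2.495,-5.505) [heading=45, draw]
FD 2.8: (2.495,-5.505) -> (4.475,-3.525) [heading=45, draw]
RT 90: heading 45 -> 315
LT 90: heading 315 -> 45
FD 13.4: (4.475,-3.525) -> (13.95,5.95) [heading=45, draw]
RT 45: heading 45 -> 0
FD 13.7: (13.95,5.95) -> (27.65,5.95) [heading=0, draw]
RT 135: heading 0 -> 225
RT 135: heading 225 -> 90
Final: pos=(27.65,5.95), heading=90, 4 segment(s) drawn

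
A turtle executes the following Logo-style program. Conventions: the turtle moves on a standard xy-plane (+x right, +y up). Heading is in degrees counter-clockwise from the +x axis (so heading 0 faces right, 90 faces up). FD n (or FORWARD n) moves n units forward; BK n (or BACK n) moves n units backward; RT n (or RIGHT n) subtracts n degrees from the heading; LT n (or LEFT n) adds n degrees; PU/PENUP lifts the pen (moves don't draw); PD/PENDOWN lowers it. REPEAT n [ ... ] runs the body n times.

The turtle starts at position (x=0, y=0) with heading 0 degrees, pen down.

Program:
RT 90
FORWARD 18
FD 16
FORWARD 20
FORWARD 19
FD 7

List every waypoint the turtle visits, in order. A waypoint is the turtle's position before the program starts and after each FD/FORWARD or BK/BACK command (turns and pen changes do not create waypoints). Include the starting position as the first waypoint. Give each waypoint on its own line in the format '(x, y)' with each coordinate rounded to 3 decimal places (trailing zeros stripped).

Executing turtle program step by step:
Start: pos=(0,0), heading=0, pen down
RT 90: heading 0 -> 270
FD 18: (0,0) -> (0,-18) [heading=270, draw]
FD 16: (0,-18) -> (0,-34) [heading=270, draw]
FD 20: (0,-34) -> (0,-54) [heading=270, draw]
FD 19: (0,-54) -> (0,-73) [heading=270, draw]
FD 7: (0,-73) -> (0,-80) [heading=270, draw]
Final: pos=(0,-80), heading=270, 5 segment(s) drawn
Waypoints (6 total):
(0, 0)
(0, -18)
(0, -34)
(0, -54)
(0, -73)
(0, -80)

Answer: (0, 0)
(0, -18)
(0, -34)
(0, -54)
(0, -73)
(0, -80)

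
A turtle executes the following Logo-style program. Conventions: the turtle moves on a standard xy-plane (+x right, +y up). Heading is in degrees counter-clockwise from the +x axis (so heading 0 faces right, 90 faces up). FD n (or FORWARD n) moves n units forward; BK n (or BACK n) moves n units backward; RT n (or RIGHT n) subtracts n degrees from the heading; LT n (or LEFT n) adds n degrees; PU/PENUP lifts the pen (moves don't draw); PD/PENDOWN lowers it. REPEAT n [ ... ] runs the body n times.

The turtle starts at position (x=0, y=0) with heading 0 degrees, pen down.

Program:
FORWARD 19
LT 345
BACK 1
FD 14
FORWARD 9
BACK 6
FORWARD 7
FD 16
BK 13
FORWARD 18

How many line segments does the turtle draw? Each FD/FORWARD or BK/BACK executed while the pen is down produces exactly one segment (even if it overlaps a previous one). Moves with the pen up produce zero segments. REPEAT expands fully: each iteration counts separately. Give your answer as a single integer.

Executing turtle program step by step:
Start: pos=(0,0), heading=0, pen down
FD 19: (0,0) -> (19,0) [heading=0, draw]
LT 345: heading 0 -> 345
BK 1: (19,0) -> (18.034,0.259) [heading=345, draw]
FD 14: (18.034,0.259) -> (31.557,-3.365) [heading=345, draw]
FD 9: (31.557,-3.365) -> (40.25,-5.694) [heading=345, draw]
BK 6: (40.25,-5.694) -> (34.455,-4.141) [heading=345, draw]
FD 7: (34.455,-4.141) -> (41.216,-5.953) [heading=345, draw]
FD 16: (41.216,-5.953) -> (56.671,-10.094) [heading=345, draw]
BK 13: (56.671,-10.094) -> (44.114,-6.729) [heading=345, draw]
FD 18: (44.114,-6.729) -> (61.501,-11.388) [heading=345, draw]
Final: pos=(61.501,-11.388), heading=345, 9 segment(s) drawn
Segments drawn: 9

Answer: 9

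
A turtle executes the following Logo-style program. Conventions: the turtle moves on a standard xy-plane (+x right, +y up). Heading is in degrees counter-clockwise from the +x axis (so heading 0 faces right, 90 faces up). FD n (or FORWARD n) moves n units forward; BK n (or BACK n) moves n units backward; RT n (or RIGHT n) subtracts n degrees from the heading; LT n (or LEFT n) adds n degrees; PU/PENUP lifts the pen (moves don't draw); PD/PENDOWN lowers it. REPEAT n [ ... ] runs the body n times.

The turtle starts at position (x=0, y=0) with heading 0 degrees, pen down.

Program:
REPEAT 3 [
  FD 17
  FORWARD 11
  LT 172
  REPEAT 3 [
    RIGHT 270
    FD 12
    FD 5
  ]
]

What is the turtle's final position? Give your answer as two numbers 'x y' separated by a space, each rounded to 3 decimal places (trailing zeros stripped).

Executing turtle program step by step:
Start: pos=(0,0), heading=0, pen down
REPEAT 3 [
  -- iteration 1/3 --
  FD 17: (0,0) -> (17,0) [heading=0, draw]
  FD 11: (17,0) -> (28,0) [heading=0, draw]
  LT 172: heading 0 -> 172
  REPEAT 3 [
    -- iteration 1/3 --
    RT 270: heading 172 -> 262
    FD 12: (28,0) -> (26.33,-11.883) [heading=262, draw]
    FD 5: (26.33,-11.883) -> (25.634,-16.835) [heading=262, draw]
    -- iteration 2/3 --
    RT 270: heading 262 -> 352
    FD 12: (25.634,-16.835) -> (37.517,-18.505) [heading=352, draw]
    FD 5: (37.517,-18.505) -> (42.469,-19.2) [heading=352, draw]
    -- iteration 3/3 --
    RT 270: heading 352 -> 82
    FD 12: (42.469,-19.2) -> (44.139,-7.317) [heading=82, draw]
    FD 5: (44.139,-7.317) -> (44.835,-2.366) [heading=82, draw]
  ]
  -- iteration 2/3 --
  FD 17: (44.835,-2.366) -> (47.2,14.469) [heading=82, draw]
  FD 11: (47.2,14.469) -> (48.731,25.362) [heading=82, draw]
  LT 172: heading 82 -> 254
  REPEAT 3 [
    -- iteration 1/3 --
    RT 270: heading 254 -> 344
    FD 12: (48.731,25.362) -> (60.267,22.054) [heading=344, draw]
    FD 5: (60.267,22.054) -> (65.073,20.676) [heading=344, draw]
    -- iteration 2/3 --
    RT 270: heading 344 -> 74
    FD 12: (65.073,20.676) -> (68.381,32.211) [heading=74, draw]
    FD 5: (68.381,32.211) -> (69.759,37.017) [heading=74, draw]
    -- iteration 3/3 --
    RT 270: heading 74 -> 164
    FD 12: (69.759,37.017) -> (58.224,40.325) [heading=164, draw]
    FD 5: (58.224,40.325) -> (53.417,41.703) [heading=164, draw]
  ]
  -- iteration 3/3 --
  FD 17: (53.417,41.703) -> (37.076,46.389) [heading=164, draw]
  FD 11: (37.076,46.389) -> (26.502,49.421) [heading=164, draw]
  LT 172: heading 164 -> 336
  REPEAT 3 [
    -- iteration 1/3 --
    RT 270: heading 336 -> 66
    FD 12: (26.502,49.421) -> (31.383,60.383) [heading=66, draw]
    FD 5: (31.383,60.383) -> (33.416,64.951) [heading=66, draw]
    -- iteration 2/3 --
    RT 270: heading 66 -> 156
    FD 12: (33.416,64.951) -> (22.454,69.832) [heading=156, draw]
    FD 5: (22.454,69.832) -> (17.886,71.866) [heading=156, draw]
    -- iteration 3/3 --
    RT 270: heading 156 -> 246
    FD 12: (17.886,71.866) -> (13.005,60.903) [heading=246, draw]
    FD 5: (13.005,60.903) -> (10.972,56.335) [heading=246, draw]
  ]
]
Final: pos=(10.972,56.335), heading=246, 24 segment(s) drawn

Answer: 10.972 56.335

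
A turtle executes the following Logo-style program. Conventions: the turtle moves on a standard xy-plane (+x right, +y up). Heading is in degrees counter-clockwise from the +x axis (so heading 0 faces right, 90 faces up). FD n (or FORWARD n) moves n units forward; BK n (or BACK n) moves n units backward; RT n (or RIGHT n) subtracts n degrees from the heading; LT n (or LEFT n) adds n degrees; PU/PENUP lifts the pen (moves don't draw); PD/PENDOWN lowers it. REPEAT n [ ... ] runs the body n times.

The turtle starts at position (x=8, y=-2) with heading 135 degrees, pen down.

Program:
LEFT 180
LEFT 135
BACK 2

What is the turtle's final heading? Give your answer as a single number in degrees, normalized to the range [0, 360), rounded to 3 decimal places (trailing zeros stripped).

Answer: 90

Derivation:
Executing turtle program step by step:
Start: pos=(8,-2), heading=135, pen down
LT 180: heading 135 -> 315
LT 135: heading 315 -> 90
BK 2: (8,-2) -> (8,-4) [heading=90, draw]
Final: pos=(8,-4), heading=90, 1 segment(s) drawn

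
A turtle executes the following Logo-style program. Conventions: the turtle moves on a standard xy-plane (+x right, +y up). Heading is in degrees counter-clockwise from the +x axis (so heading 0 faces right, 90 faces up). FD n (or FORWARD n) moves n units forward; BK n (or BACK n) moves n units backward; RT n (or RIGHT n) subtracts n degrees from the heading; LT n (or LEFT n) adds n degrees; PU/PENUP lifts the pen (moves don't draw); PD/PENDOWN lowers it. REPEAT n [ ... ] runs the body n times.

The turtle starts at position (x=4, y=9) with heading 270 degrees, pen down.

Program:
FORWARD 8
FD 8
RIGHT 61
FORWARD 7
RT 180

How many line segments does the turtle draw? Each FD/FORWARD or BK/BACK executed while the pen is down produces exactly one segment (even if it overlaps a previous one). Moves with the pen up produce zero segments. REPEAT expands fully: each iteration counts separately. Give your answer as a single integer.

Answer: 3

Derivation:
Executing turtle program step by step:
Start: pos=(4,9), heading=270, pen down
FD 8: (4,9) -> (4,1) [heading=270, draw]
FD 8: (4,1) -> (4,-7) [heading=270, draw]
RT 61: heading 270 -> 209
FD 7: (4,-7) -> (-2.122,-10.394) [heading=209, draw]
RT 180: heading 209 -> 29
Final: pos=(-2.122,-10.394), heading=29, 3 segment(s) drawn
Segments drawn: 3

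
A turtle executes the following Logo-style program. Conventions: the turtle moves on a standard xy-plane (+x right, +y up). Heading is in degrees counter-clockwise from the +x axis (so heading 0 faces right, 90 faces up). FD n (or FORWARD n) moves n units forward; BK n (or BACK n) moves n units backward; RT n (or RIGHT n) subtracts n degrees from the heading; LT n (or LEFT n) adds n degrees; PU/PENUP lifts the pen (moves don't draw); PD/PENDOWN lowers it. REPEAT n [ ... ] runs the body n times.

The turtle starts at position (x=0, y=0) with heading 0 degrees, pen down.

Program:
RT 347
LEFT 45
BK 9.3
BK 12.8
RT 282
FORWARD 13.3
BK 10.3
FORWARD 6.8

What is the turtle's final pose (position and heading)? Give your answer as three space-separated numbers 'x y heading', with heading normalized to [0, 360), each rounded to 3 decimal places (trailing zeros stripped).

Executing turtle program step by step:
Start: pos=(0,0), heading=0, pen down
RT 347: heading 0 -> 13
LT 45: heading 13 -> 58
BK 9.3: (0,0) -> (-4.928,-7.887) [heading=58, draw]
BK 12.8: (-4.928,-7.887) -> (-11.711,-18.742) [heading=58, draw]
RT 282: heading 58 -> 136
FD 13.3: (-11.711,-18.742) -> (-21.278,-9.503) [heading=136, draw]
BK 10.3: (-21.278,-9.503) -> (-13.869,-16.658) [heading=136, draw]
FD 6.8: (-13.869,-16.658) -> (-18.761,-11.934) [heading=136, draw]
Final: pos=(-18.761,-11.934), heading=136, 5 segment(s) drawn

Answer: -18.761 -11.934 136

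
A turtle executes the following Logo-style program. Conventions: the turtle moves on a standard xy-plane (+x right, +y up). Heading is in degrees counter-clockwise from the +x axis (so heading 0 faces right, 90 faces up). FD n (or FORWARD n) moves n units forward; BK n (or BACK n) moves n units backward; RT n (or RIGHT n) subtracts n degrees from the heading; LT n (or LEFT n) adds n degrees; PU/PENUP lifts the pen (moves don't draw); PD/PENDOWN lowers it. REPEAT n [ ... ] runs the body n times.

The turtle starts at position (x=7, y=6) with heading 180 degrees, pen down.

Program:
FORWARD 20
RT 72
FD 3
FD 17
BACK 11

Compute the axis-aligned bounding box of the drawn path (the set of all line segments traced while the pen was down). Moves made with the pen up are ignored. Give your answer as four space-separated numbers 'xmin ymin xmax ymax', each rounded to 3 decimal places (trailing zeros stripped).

Executing turtle program step by step:
Start: pos=(7,6), heading=180, pen down
FD 20: (7,6) -> (-13,6) [heading=180, draw]
RT 72: heading 180 -> 108
FD 3: (-13,6) -> (-13.927,8.853) [heading=108, draw]
FD 17: (-13.927,8.853) -> (-19.18,25.021) [heading=108, draw]
BK 11: (-19.18,25.021) -> (-15.781,14.56) [heading=108, draw]
Final: pos=(-15.781,14.56), heading=108, 4 segment(s) drawn

Segment endpoints: x in {-19.18, -15.781, -13.927, -13, 7}, y in {6, 6, 8.853, 14.56, 25.021}
xmin=-19.18, ymin=6, xmax=7, ymax=25.021

Answer: -19.18 6 7 25.021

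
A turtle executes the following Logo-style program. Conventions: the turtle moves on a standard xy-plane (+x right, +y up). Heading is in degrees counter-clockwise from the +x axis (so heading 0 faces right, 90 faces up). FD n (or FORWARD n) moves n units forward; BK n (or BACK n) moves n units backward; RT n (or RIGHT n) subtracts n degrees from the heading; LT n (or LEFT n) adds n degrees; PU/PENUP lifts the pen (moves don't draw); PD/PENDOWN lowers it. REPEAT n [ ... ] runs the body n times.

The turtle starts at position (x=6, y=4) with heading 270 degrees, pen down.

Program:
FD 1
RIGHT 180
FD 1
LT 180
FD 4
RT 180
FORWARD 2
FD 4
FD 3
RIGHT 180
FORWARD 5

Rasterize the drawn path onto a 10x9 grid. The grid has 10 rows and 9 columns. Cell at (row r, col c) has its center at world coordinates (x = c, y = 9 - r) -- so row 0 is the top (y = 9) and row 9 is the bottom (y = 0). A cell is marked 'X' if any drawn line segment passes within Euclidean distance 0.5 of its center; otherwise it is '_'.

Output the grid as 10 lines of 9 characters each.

Segment 0: (6,4) -> (6,3)
Segment 1: (6,3) -> (6,4)
Segment 2: (6,4) -> (6,0)
Segment 3: (6,0) -> (6,2)
Segment 4: (6,2) -> (6,6)
Segment 5: (6,6) -> (6,9)
Segment 6: (6,9) -> (6,4)

Answer: ______X__
______X__
______X__
______X__
______X__
______X__
______X__
______X__
______X__
______X__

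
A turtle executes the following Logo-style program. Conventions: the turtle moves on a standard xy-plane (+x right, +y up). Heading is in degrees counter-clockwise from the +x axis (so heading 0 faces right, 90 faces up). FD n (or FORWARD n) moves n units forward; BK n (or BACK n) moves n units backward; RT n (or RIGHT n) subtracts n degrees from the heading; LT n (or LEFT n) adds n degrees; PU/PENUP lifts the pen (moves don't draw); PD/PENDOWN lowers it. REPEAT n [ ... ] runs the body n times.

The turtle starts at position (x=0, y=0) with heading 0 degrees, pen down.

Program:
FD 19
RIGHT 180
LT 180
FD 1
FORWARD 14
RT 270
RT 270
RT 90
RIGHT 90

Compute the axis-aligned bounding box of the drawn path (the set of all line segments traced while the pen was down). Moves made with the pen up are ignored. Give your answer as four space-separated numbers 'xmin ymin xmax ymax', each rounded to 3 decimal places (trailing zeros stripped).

Answer: 0 0 34 0

Derivation:
Executing turtle program step by step:
Start: pos=(0,0), heading=0, pen down
FD 19: (0,0) -> (19,0) [heading=0, draw]
RT 180: heading 0 -> 180
LT 180: heading 180 -> 0
FD 1: (19,0) -> (20,0) [heading=0, draw]
FD 14: (20,0) -> (34,0) [heading=0, draw]
RT 270: heading 0 -> 90
RT 270: heading 90 -> 180
RT 90: heading 180 -> 90
RT 90: heading 90 -> 0
Final: pos=(34,0), heading=0, 3 segment(s) drawn

Segment endpoints: x in {0, 19, 20, 34}, y in {0}
xmin=0, ymin=0, xmax=34, ymax=0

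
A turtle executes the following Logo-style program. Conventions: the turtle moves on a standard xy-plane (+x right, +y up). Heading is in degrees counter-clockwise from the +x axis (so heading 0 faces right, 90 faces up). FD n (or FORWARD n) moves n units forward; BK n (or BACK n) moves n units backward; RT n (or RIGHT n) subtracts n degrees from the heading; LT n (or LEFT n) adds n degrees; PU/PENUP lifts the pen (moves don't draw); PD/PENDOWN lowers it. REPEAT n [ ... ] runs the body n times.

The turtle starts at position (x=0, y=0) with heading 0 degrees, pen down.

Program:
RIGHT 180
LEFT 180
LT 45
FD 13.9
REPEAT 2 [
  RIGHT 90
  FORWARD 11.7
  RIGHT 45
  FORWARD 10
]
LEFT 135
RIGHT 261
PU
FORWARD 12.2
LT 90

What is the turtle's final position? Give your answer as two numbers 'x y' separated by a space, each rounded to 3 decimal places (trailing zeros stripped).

Answer: 11.381 0.535

Derivation:
Executing turtle program step by step:
Start: pos=(0,0), heading=0, pen down
RT 180: heading 0 -> 180
LT 180: heading 180 -> 0
LT 45: heading 0 -> 45
FD 13.9: (0,0) -> (9.829,9.829) [heading=45, draw]
REPEAT 2 [
  -- iteration 1/2 --
  RT 90: heading 45 -> 315
  FD 11.7: (9.829,9.829) -> (18.102,1.556) [heading=315, draw]
  RT 45: heading 315 -> 270
  FD 10: (18.102,1.556) -> (18.102,-8.444) [heading=270, draw]
  -- iteration 2/2 --
  RT 90: heading 270 -> 180
  FD 11.7: (18.102,-8.444) -> (6.402,-8.444) [heading=180, draw]
  RT 45: heading 180 -> 135
  FD 10: (6.402,-8.444) -> (-0.669,-1.373) [heading=135, draw]
]
LT 135: heading 135 -> 270
RT 261: heading 270 -> 9
PU: pen up
FD 12.2: (-0.669,-1.373) -> (11.381,0.535) [heading=9, move]
LT 90: heading 9 -> 99
Final: pos=(11.381,0.535), heading=99, 5 segment(s) drawn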